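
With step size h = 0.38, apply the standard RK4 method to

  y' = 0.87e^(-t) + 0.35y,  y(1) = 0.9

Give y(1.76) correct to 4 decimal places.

RK4: k1 = f(t_n, y_n); k2 = f(t_n + h/2, y_n + (h/2)·k1); k3 = f(t_n + h/2, y_n + (h/2)·k2); k4 = f(t_n + h, y_n + h·k3); y_{n+1} = y_n + (h/6)·(k1 + 2k2 + 2k3 + k4).
t=1.000000, y=0.900000:
  k1 = f(1.000000, 0.900000) = 0.635055
  k2 = f(1.190000, 1.020660) = 0.621904
  k3 = f(1.190000, 1.018162) = 0.621029
  k4 = f(1.380000, 1.135991) = 0.616470
  y ← 0.900000 + (0.38/6)·(k1 + 2k2 + 2k3 + k4) = 1.136701
t=1.380000, y=1.136701:
  k1 = f(1.380000, 1.136701) = 0.616719
  k2 = f(1.570000, 1.253878) = 0.619857
  k3 = f(1.570000, 1.254474) = 0.620065
  k4 = f(1.760000, 1.372326) = 0.629993
  y ← 1.136701 + (0.38/6)·(k1 + 2k2 + 2k3 + k4) = 1.372717
y(1.76) ≈ 1.3727

1.3727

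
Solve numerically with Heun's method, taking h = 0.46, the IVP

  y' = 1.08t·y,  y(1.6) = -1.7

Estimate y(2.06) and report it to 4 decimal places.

-3.9370

Heun: k1 = f(t_n, y_n); k2 = f(t_n + h, y_n + h·k1); y_{n+1} = y_n + (h/2)·(k1 + k2).
t=1.600000, y=-1.700000:
  k1 = f(1.600000, -1.700000) = -2.937600
  k2 = f(2.060000, -3.051296) = -6.788523
  y ← -1.700000 + (0.46/2)·(-2.937600 + (-6.788523)) = -3.937008
y(2.06) ≈ -3.9370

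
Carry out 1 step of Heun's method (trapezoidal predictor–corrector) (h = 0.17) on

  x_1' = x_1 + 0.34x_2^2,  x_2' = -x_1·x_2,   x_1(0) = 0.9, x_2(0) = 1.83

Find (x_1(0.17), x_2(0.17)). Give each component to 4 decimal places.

1.2487, 1.5258

Heun on (x_1,x_2): k1 = f(t_n, state_n); k2 = f(t_n + h, state_n + h·k1); state_{n+1} = state_n + (h/2)·(k1 + k2).
0.000000: (0.900000, 1.830000)
  k1 = (2.038626, -1.647000)
  predictor → (1.246566, 1.550010)
  k2 = (2.063427, -1.932190)
  → (1.248675, 1.525769)
(x_1(0.17), x_2(0.17)) ≈ (1.2487, 1.5258)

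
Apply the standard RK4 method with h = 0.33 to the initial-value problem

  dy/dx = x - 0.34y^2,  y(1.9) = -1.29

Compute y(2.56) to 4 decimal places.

RK4: k1 = f(x_n, y_n); k2 = f(x_n + h/2, y_n + (h/2)·k1); k3 = f(x_n + h/2, y_n + (h/2)·k2); k4 = f(x_n + h, y_n + h·k3); y_{n+1} = y_n + (h/6)·(k1 + 2k2 + 2k3 + k4).
x=1.900000, y=-1.290000:
  k1 = f(1.900000, -1.290000) = 1.334206
  k2 = f(2.065000, -1.069856) = 1.675839
  k3 = f(2.065000, -1.013487) = 1.715767
  k4 = f(2.230000, -0.723797) = 2.051880
  y ← -1.290000 + (0.33/6)·(k1 + 2k2 + 2k3 + k4) = -0.730689
x=2.230000, y=-0.730689:
  k1 = f(2.230000, -0.730689) = 2.048472
  k2 = f(2.395000, -0.392691) = 2.342570
  k3 = f(2.395000, -0.344165) = 2.354727
  k4 = f(2.560000, 0.046371) = 2.559269
  y ← -0.730689 + (0.33/6)·(k1 + 2k2 + 2k3 + k4) = 0.039440
y(2.56) ≈ 0.0394

0.0394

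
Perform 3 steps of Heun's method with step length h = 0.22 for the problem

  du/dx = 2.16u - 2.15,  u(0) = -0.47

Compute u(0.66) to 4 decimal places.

Heun: k1 = f(x_n, u_n); k2 = f(x_n + h, u_n + h·k1); u_{n+1} = u_n + (h/2)·(k1 + k2).
x=0.000000, u=-0.470000:
  k1 = f(0.000000, -0.470000) = -3.165200
  k2 = f(0.220000, -1.166344) = -4.669303
  u ← -0.470000 + (0.22/2)·(-3.165200 + (-4.669303)) = -1.331795
x=0.220000, u=-1.331795:
  k1 = f(0.220000, -1.331795) = -5.026678
  k2 = f(0.440000, -2.437664) = -7.415355
  u ← -1.331795 + (0.22/2)·(-5.026678 + (-7.415355)) = -2.700419
x=0.440000, u=-2.700419:
  k1 = f(0.440000, -2.700419) = -7.982905
  k2 = f(0.660000, -4.456658) = -11.776381
  u ← -2.700419 + (0.22/2)·(-7.982905 + (-11.776381)) = -4.873940
u(0.66) ≈ -4.8739

-4.8739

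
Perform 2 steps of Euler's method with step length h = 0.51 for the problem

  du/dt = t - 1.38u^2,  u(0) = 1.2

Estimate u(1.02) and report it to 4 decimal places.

Euler: u_{n+1} = u_n + h·f(t_n, u_n).
t=0.000000, u=1.200000: f=-1.987200 → u ← 1.200000 + 0.51·(-1.987200) = 0.186528
t=0.510000, u=0.186528: f=0.461986 → u ← 0.186528 + 0.51·0.461986 = 0.422141
u(1.02) ≈ 0.4221

0.4221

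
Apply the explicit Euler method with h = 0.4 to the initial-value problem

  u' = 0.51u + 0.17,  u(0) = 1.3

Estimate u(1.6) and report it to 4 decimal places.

Euler: u_{n+1} = u_n + h·f(x_n, u_n).
x=0.000000, u=1.300000: f=0.833000 → u ← 1.300000 + 0.4·0.833000 = 1.633200
x=0.400000, u=1.633200: f=1.002932 → u ← 1.633200 + 0.4·1.002932 = 2.034373
x=0.800000, u=2.034373: f=1.207530 → u ← 2.034373 + 0.4·1.207530 = 2.517385
x=1.200000, u=2.517385: f=1.453866 → u ← 2.517385 + 0.4·1.453866 = 3.098931
u(1.6) ≈ 3.0989

3.0989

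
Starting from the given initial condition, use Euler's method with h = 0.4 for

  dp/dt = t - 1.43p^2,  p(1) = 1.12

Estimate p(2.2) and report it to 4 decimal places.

1.1488

Euler: p_{n+1} = p_n + h·f(t_n, p_n).
t=1.000000, p=1.120000: f=-0.793792 → p ← 1.120000 + 0.4·(-0.793792) = 0.802483
t=1.400000, p=0.802483: f=0.479110 → p ← 0.802483 + 0.4·0.479110 = 0.994127
t=1.800000, p=0.994127: f=0.386747 → p ← 0.994127 + 0.4·0.386747 = 1.148826
p(2.2) ≈ 1.1488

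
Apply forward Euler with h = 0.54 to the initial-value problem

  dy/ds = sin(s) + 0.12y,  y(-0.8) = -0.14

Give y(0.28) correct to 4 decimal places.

-0.7100

Euler: y_{n+1} = y_n + h·f(s_n, y_n).
s=-0.800000, y=-0.140000: f=-0.734156 → y ← -0.140000 + 0.54·(-0.734156) = -0.536444
s=-0.260000, y=-0.536444: f=-0.321454 → y ← -0.536444 + 0.54·(-0.321454) = -0.710029
y(0.28) ≈ -0.7100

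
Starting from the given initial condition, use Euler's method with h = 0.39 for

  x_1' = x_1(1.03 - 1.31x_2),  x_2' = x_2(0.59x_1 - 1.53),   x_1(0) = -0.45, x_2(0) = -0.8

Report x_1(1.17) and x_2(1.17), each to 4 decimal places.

-1.7734, -0.0061

Euler on (x_1,x_2): x_1_{n+1} = x_1_n + h·x_1', x_2_{n+1} = x_2_n + h·x_2'.
0.000000: (-0.450000, -0.800000); f=(-0.935100, 1.436400) → (-0.814689, -0.239804)
0.390000: (-0.814689, -0.239804); f=(-1.095059, 0.482166) → (-1.241762, -0.051759)
0.780000: (-1.241762, -0.051759); f=(-1.363212, 0.117113) → (-1.773415, -0.006085)
(x_1(1.17), x_2(1.17)) ≈ (-1.7734, -0.0061)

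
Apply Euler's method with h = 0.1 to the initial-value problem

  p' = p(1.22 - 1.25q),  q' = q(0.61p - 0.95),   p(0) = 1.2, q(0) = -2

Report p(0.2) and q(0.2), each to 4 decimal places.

Euler on (p,q): p_{n+1} = p_n + h·p', q_{n+1} = q_n + h·q'.
0.000000: (1.200000, -2.000000); f=(4.464000, 0.436000) → (1.646400, -1.956400)
0.100000: (1.646400, -1.956400); f=(6.034879, -0.106240) → (2.249888, -1.967024)
(p(0.2), q(0.2)) ≈ (2.2499, -1.9670)

2.2499, -1.9670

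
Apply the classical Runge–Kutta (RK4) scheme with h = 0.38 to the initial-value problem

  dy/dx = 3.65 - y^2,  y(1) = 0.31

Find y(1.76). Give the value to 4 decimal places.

RK4: k1 = f(x_n, y_n); k2 = f(x_n + h/2, y_n + (h/2)·k1); k3 = f(x_n + h/2, y_n + (h/2)·k2); k4 = f(x_n + h, y_n + h·k3); y_{n+1} = y_n + (h/6)·(k1 + 2k2 + 2k3 + k4).
x=1.000000, y=0.310000:
  k1 = f(1.000000, 0.310000) = 3.553900
  k2 = f(1.190000, 0.985241) = 2.679300
  k3 = f(1.190000, 0.819067) = 2.979129
  k4 = f(1.380000, 1.442069) = 1.570437
  y ← 0.310000 + (0.38/6)·(k1 + 2k2 + 2k3 + k4) = 1.351276
x=1.380000, y=1.351276:
  k1 = f(1.380000, 1.351276) = 1.824054
  k2 = f(1.570000, 1.697846) = 0.767319
  k3 = f(1.570000, 1.497066) = 1.408792
  k4 = f(1.760000, 1.886617) = 0.090677
  y ← 1.351276 + (0.38/6)·(k1 + 2k2 + 2k3 + k4) = 1.748183
y(1.76) ≈ 1.7482

1.7482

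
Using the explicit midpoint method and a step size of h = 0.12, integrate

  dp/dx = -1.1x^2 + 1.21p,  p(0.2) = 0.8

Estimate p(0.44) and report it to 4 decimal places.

Midpoint: k1 = f(x_n, p_n); k2 = f(x_n + h/2, p_n + (h/2)·k1); p_{n+1} = p_n + h·k2.
x=0.200000, p=0.800000:
  k1 = f(0.200000, 0.800000) = 0.924000
  k2 = f(0.260000, 0.855440) = 0.960722
  p ← 0.800000 + 0.12·0.960722 = 0.915287
x=0.320000, p=0.915287:
  k1 = f(0.320000, 0.915287) = 0.994857
  k2 = f(0.380000, 0.974978) = 1.020884
  p ← 0.915287 + 0.12·1.020884 = 1.037793
p(0.44) ≈ 1.0378

1.0378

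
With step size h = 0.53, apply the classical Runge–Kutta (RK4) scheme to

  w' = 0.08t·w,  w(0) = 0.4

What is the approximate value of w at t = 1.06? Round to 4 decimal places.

0.4184

RK4: k1 = f(t_n, w_n); k2 = f(t_n + h/2, w_n + (h/2)·k1); k3 = f(t_n + h/2, w_n + (h/2)·k2); k4 = f(t_n + h, w_n + h·k3); w_{n+1} = w_n + (h/6)·(k1 + 2k2 + 2k3 + k4).
t=0.000000, w=0.400000:
  k1 = f(0.000000, 0.400000) = 0.000000
  k2 = f(0.265000, 0.400000) = 0.008480
  k3 = f(0.265000, 0.402247) = 0.008528
  k4 = f(0.530000, 0.404520) = 0.017152
  w ← 0.400000 + (0.53/6)·(k1 + 2k2 + 2k3 + k4) = 0.404520
t=0.530000, w=0.404520:
  k1 = f(0.530000, 0.404520) = 0.017152
  k2 = f(0.795000, 0.409065) = 0.026017
  k3 = f(0.795000, 0.411414) = 0.026166
  k4 = f(1.060000, 0.418388) = 0.035479
  w ← 0.404520 + (0.53/6)·(k1 + 2k2 + 2k3 + k4) = 0.418388
w(1.06) ≈ 0.4184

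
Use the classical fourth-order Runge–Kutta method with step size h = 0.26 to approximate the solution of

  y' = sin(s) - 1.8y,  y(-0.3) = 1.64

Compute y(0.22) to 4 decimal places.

0.6437

RK4: k1 = f(s_n, y_n); k2 = f(s_n + h/2, y_n + (h/2)·k1); k3 = f(s_n + h/2, y_n + (h/2)·k2); k4 = f(s_n + h, y_n + h·k3); y_{n+1} = y_n + (h/6)·(k1 + 2k2 + 2k3 + k4).
s=-0.300000, y=1.640000:
  k1 = f(-0.300000, 1.640000) = -3.247520
  k2 = f(-0.170000, 1.217822) = -2.361263
  k3 = f(-0.170000, 1.333036) = -2.568647
  k4 = f(-0.040000, 0.972152) = -1.789863
  y ← 1.640000 + (0.26/6)·(k1 + 2k2 + 2k3 + k4) = 0.994455
s=-0.040000, y=0.994455:
  k1 = f(-0.040000, 0.994455) = -1.830008
  k2 = f(0.090000, 0.756554) = -1.271918
  k3 = f(0.090000, 0.829105) = -1.402511
  k4 = f(0.220000, 0.629802) = -0.915414
  y ← 0.994455 + (0.26/6)·(k1 + 2k2 + 2k3 + k4) = 0.643703
y(0.22) ≈ 0.6437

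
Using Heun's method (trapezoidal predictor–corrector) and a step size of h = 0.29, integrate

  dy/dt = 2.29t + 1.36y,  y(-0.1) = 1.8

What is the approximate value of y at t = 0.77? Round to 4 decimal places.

Heun: k1 = f(t_n, y_n); k2 = f(t_n + h, y_n + h·k1); y_{n+1} = y_n + (h/2)·(k1 + k2).
t=-0.100000, y=1.800000:
  k1 = f(-0.100000, 1.800000) = 2.219000
  k2 = f(0.190000, 2.443510) = 3.758274
  y ← 1.800000 + (0.29/2)·(2.219000 + 3.758274) = 2.666705
t=0.190000, y=2.666705:
  k1 = f(0.190000, 2.666705) = 4.061818
  k2 = f(0.480000, 3.844632) = 6.327900
  y ← 2.666705 + (0.29/2)·(4.061818 + 6.327900) = 4.173214
t=0.480000, y=4.173214:
  k1 = f(0.480000, 4.173214) = 6.774771
  k2 = f(0.770000, 6.137897) = 10.110840
  y ← 4.173214 + (0.29/2)·(6.774771 + 10.110840) = 6.621627
y(0.77) ≈ 6.6216

6.6216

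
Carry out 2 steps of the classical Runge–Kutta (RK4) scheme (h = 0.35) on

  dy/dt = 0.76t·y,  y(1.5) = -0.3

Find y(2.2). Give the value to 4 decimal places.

RK4: k1 = f(t_n, y_n); k2 = f(t_n + h/2, y_n + (h/2)·k1); k3 = f(t_n + h/2, y_n + (h/2)·k2); k4 = f(t_n + h, y_n + h·k3); y_{n+1} = y_n + (h/6)·(k1 + 2k2 + 2k3 + k4).
t=1.500000, y=-0.300000:
  k1 = f(1.500000, -0.300000) = -0.342000
  k2 = f(1.675000, -0.359850) = -0.458089
  k3 = f(1.675000, -0.380166) = -0.483951
  k4 = f(1.850000, -0.469383) = -0.659952
  y ← -0.300000 + (0.35/6)·(k1 + 2k2 + 2k3 + k4) = -0.468352
t=1.850000, y=-0.468352:
  k1 = f(1.850000, -0.468352) = -0.658503
  k2 = f(2.025000, -0.583590) = -0.898145
  k3 = f(2.025000, -0.625527) = -0.962686
  k4 = f(2.200000, -0.805292) = -1.346448
  y ← -0.468352 + (0.35/6)·(k1 + 2k2 + 2k3 + k4) = -0.802404
y(2.2) ≈ -0.8024

-0.8024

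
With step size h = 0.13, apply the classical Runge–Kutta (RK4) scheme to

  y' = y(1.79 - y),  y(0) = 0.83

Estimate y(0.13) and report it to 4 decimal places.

RK4: k1 = f(x_n, y_n); k2 = f(x_n + h/2, y_n + (h/2)·k1); k3 = f(x_n + h/2, y_n + (h/2)·k2); k4 = f(x_n + h, y_n + h·k3); y_{n+1} = y_n + (h/6)·(k1 + 2k2 + 2k3 + k4).
x=0.000000, y=0.830000:
  k1 = f(0.000000, 0.830000) = 0.796800
  k2 = f(0.065000, 0.881792) = 0.800851
  k3 = f(0.065000, 0.882055) = 0.800857
  k4 = f(0.130000, 0.934111) = 0.799495
  y ← 0.830000 + (0.13/6)·(k1 + 2k2 + 2k3 + k4) = 0.933994
y(0.13) ≈ 0.9340

0.9340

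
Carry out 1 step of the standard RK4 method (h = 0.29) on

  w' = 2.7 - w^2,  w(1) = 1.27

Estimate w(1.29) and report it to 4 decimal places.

RK4: k1 = f(x_n, w_n); k2 = f(x_n + h/2, w_n + (h/2)·k1); k3 = f(x_n + h/2, w_n + (h/2)·k2); k4 = f(x_n + h, w_n + h·k3); w_{n+1} = w_n + (h/6)·(k1 + 2k2 + 2k3 + k4).
x=1.000000, w=1.270000:
  k1 = f(1.000000, 1.270000) = 1.087100
  k2 = f(1.145000, 1.427630) = 0.661874
  k3 = f(1.145000, 1.365972) = 0.834121
  k4 = f(1.290000, 1.511895) = 0.414173
  w ← 1.270000 + (0.29/6)·(k1 + 2k2 + 2k3 + k4) = 1.487174
w(1.29) ≈ 1.4872

1.4872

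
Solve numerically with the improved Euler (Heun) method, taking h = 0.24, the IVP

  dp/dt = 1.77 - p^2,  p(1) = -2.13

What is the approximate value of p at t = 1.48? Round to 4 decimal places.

-7.2229

Heun: k1 = f(t_n, p_n); k2 = f(t_n + h, p_n + h·k1); p_{n+1} = p_n + (h/2)·(k1 + k2).
t=1.000000, p=-2.130000:
  k1 = f(1.000000, -2.130000) = -2.766900
  k2 = f(1.240000, -2.794056) = -6.036749
  p ← -2.130000 + (0.24/2)·(-2.766900 + (-6.036749)) = -3.186438
t=1.240000, p=-3.186438:
  k1 = f(1.240000, -3.186438) = -8.383386
  k2 = f(1.480000, -5.198451) = -25.253888
  p ← -3.186438 + (0.24/2)·(-8.383386 + (-25.253888)) = -7.222911
p(1.48) ≈ -7.2229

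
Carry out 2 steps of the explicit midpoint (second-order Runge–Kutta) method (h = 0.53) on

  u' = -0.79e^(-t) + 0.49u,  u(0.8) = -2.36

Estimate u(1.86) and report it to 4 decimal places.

Midpoint: k1 = f(t_n, u_n); k2 = f(t_n + h/2, u_n + (h/2)·k1); u_{n+1} = u_n + h·k2.
t=0.800000, u=-2.360000:
  k1 = f(0.800000, -2.360000) = -1.511370
  k2 = f(1.065000, -2.760513) = -1.624986
  u ← -2.360000 + 0.53·(-1.624986) = -3.221243
t=1.330000, u=-3.221243:
  k1 = f(1.330000, -3.221243) = -1.787346
  k2 = f(1.595000, -3.694889) = -1.970794
  u ← -3.221243 + 0.53·(-1.970794) = -4.265763
u(1.86) ≈ -4.2658

-4.2658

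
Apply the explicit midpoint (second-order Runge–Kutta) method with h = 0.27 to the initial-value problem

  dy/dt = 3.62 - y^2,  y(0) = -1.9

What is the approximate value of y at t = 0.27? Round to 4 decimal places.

-1.8959

Midpoint: k1 = f(t_n, y_n); k2 = f(t_n + h/2, y_n + (h/2)·k1); y_{n+1} = y_n + h·k2.
t=0.000000, y=-1.900000:
  k1 = f(0.000000, -1.900000) = 0.010000
  k2 = f(0.135000, -1.898650) = 0.015128
  y ← -1.900000 + 0.27·0.015128 = -1.895915
y(0.27) ≈ -1.8959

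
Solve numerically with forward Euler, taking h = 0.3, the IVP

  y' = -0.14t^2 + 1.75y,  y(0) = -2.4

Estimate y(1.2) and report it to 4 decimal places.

-13.0463

Euler: y_{n+1} = y_n + h·f(t_n, y_n).
t=0.000000, y=-2.400000: f=-4.200000 → y ← -2.400000 + 0.3·(-4.200000) = -3.660000
t=0.300000, y=-3.660000: f=-6.417600 → y ← -3.660000 + 0.3·(-6.417600) = -5.585280
t=0.600000, y=-5.585280: f=-9.824640 → y ← -5.585280 + 0.3·(-9.824640) = -8.532672
t=0.900000, y=-8.532672: f=-15.045576 → y ← -8.532672 + 0.3·(-15.045576) = -13.046345
y(1.2) ≈ -13.0463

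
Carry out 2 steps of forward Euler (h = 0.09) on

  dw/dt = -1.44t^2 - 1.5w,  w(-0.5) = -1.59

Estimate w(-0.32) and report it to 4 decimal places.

-1.2395

Euler: w_{n+1} = w_n + h·f(t_n, w_n).
t=-0.500000, w=-1.590000: f=2.025000 → w ← -1.590000 + 0.09·2.025000 = -1.407750
t=-0.410000, w=-1.407750: f=1.869561 → w ← -1.407750 + 0.09·1.869561 = -1.239490
w(-0.32) ≈ -1.2395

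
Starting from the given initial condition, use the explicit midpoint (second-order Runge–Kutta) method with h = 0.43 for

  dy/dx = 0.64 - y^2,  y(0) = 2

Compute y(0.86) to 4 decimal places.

1.2511

Midpoint: k1 = f(x_n, y_n); k2 = f(x_n + h/2, y_n + (h/2)·k1); y_{n+1} = y_n + h·k2.
x=0.000000, y=2.000000:
  k1 = f(0.000000, 2.000000) = -3.360000
  k2 = f(0.215000, 1.277600) = -0.992262
  y ← 2.000000 + 0.43·(-0.992262) = 1.573327
x=0.430000, y=1.573327:
  k1 = f(0.430000, 1.573327) = -1.835359
  k2 = f(0.645000, 1.178725) = -0.749393
  y ← 1.573327 + 0.43·(-0.749393) = 1.251088
y(0.86) ≈ 1.2511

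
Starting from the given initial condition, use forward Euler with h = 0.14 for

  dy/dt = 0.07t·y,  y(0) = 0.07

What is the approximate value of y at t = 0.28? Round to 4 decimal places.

0.0701

Euler: y_{n+1} = y_n + h·f(t_n, y_n).
t=0.000000, y=0.070000: f=0.000000 → y ← 0.070000 + 0.14·0.000000 = 0.070000
t=0.140000, y=0.070000: f=0.000686 → y ← 0.070000 + 0.14·0.000686 = 0.070096
y(0.28) ≈ 0.0701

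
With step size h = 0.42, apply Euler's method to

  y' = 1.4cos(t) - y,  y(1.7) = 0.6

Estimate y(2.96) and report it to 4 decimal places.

Euler: y_{n+1} = y_n + h·f(t_n, y_n).
t=1.700000, y=0.600000: f=-0.780382 → y ← 0.600000 + 0.42·(-0.780382) = 0.272239
t=2.120000, y=0.272239: f=-1.003051 → y ← 0.272239 + 0.42·(-1.003051) = -0.149042
t=2.540000, y=-0.149042: f=-1.005167 → y ← -0.149042 + 0.42·(-1.005167) = -0.571212
y(2.96) ≈ -0.5712

-0.5712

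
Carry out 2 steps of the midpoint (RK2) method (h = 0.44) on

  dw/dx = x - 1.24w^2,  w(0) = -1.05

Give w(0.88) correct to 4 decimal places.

Midpoint: k1 = f(x_n, w_n); k2 = f(x_n + h/2, w_n + (h/2)·k1); w_{n+1} = w_n + h·k2.
x=0.000000, w=-1.050000:
  k1 = f(0.000000, -1.050000) = -1.367100
  k2 = f(0.220000, -1.350762) = -2.042452
  w ← -1.050000 + 0.44·(-2.042452) = -1.948679
x=0.440000, w=-1.948679:
  k1 = f(0.440000, -1.948679) = -4.268713
  k2 = f(0.660000, -2.887796) = -9.680811
  w ← -1.948679 + 0.44·(-9.680811) = -6.208236
w(0.88) ≈ -6.2082

-6.2082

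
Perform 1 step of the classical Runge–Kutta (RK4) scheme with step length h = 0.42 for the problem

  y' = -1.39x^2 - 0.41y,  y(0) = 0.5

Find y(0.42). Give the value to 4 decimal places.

RK4: k1 = f(x_n, y_n); k2 = f(x_n + h/2, y_n + (h/2)·k1); k3 = f(x_n + h/2, y_n + (h/2)·k2); k4 = f(x_n + h, y_n + h·k3); y_{n+1} = y_n + (h/6)·(k1 + 2k2 + 2k3 + k4).
x=0.000000, y=0.500000:
  k1 = f(0.000000, 0.500000) = -0.205000
  k2 = f(0.210000, 0.456950) = -0.248648
  k3 = f(0.210000, 0.447784) = -0.244890
  k4 = f(0.420000, 0.397146) = -0.408026
  y ← 0.500000 + (0.42/6)·(k1 + 2k2 + 2k3 + k4) = 0.387993
y(0.42) ≈ 0.3880

0.3880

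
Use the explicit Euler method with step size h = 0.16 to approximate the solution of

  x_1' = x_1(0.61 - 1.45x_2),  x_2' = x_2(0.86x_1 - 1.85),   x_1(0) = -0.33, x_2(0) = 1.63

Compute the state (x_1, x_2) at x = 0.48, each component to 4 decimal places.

-0.1874, 0.4874

Euler on (x_1,x_2): x_1_{n+1} = x_1_n + h·x_1', x_2_{n+1} = x_2_n + h·x_2'.
0.000000: (-0.330000, 1.630000); f=(0.578655, -3.478094) → (-0.237415, 1.073505)
0.160000: (-0.237415, 1.073505); f=(0.224733, -2.205169) → (-0.201458, 0.720678)
0.320000: (-0.201458, 0.720678); f=(0.087631, -1.458114) → (-0.187437, 0.487380)
(x_1(0.48), x_2(0.48)) ≈ (-0.1874, 0.4874)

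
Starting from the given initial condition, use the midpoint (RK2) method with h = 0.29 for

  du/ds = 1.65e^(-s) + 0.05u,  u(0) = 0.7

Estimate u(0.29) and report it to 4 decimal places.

1.1276

Midpoint: k1 = f(s_n, u_n); k2 = f(s_n + h/2, u_n + (h/2)·k1); u_{n+1} = u_n + h·k2.
s=0.000000, u=0.700000:
  k1 = f(0.000000, 0.700000) = 1.685000
  k2 = f(0.145000, 0.944325) = 1.474503
  u ← 0.700000 + 0.29·1.474503 = 1.127606
u(0.29) ≈ 1.1276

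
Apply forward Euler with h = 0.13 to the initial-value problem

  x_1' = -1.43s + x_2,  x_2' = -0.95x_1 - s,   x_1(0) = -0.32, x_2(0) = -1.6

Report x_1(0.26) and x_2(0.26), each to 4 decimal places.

Euler on (x_1,x_2): x_1_{n+1} = x_1_n + h·x_1', x_2_{n+1} = x_2_n + h·x_2'.
0.000000: (-0.320000, -1.600000); f=(-1.600000, 0.304000) → (-0.528000, -1.560480)
0.130000: (-0.528000, -1.560480); f=(-1.746380, 0.371600) → (-0.755029, -1.512172)
(x_1(0.26), x_2(0.26)) ≈ (-0.7550, -1.5122)

-0.7550, -1.5122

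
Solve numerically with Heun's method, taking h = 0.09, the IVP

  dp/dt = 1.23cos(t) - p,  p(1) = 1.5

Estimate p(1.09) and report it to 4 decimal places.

1.4239

Heun: k1 = f(t_n, p_n); k2 = f(t_n + h, p_n + h·k1); p_{n+1} = p_n + (h/2)·(k1 + k2).
t=1.000000, p=1.500000:
  k1 = f(1.000000, 1.500000) = -0.835428
  k2 = f(1.090000, 1.424811) = -0.855954
  p ← 1.500000 + (0.09/2)·(-0.835428 + (-0.855954)) = 1.423888
p(1.09) ≈ 1.4239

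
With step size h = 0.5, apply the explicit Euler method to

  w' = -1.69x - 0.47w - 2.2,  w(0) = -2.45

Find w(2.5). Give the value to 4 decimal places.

Euler: w_{n+1} = w_n + h·f(x_n, w_n).
x=0.000000, w=-2.450000: f=-1.048500 → w ← -2.450000 + 0.5·(-1.048500) = -2.974250
x=0.500000, w=-2.974250: f=-1.647102 → w ← -2.974250 + 0.5·(-1.647102) = -3.797801
x=1.000000, w=-3.797801: f=-2.105033 → w ← -3.797801 + 0.5·(-2.105033) = -4.850318
x=1.500000, w=-4.850318: f=-2.455351 → w ← -4.850318 + 0.5·(-2.455351) = -6.077993
x=2.000000, w=-6.077993: f=-2.723343 → w ← -6.077993 + 0.5·(-2.723343) = -7.439665
w(2.5) ≈ -7.4397

-7.4397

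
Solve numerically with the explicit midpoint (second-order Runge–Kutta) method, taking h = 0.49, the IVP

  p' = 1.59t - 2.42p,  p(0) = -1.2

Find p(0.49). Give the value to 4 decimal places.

-0.4298

Midpoint: k1 = f(t_n, p_n); k2 = f(t_n + h/2, p_n + (h/2)·k1); p_{n+1} = p_n + h·k2.
t=0.000000, p=-1.200000:
  k1 = f(0.000000, -1.200000) = 2.904000
  k2 = f(0.245000, -0.488520) = 1.571768
  p ← -1.200000 + 0.49·1.571768 = -0.429833
p(0.49) ≈ -0.4298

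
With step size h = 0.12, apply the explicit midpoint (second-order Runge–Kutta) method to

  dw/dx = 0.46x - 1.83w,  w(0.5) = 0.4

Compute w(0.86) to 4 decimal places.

0.2932

Midpoint: k1 = f(x_n, w_n); k2 = f(x_n + h/2, w_n + (h/2)·k1); w_{n+1} = w_n + h·k2.
x=0.500000, w=0.400000:
  k1 = f(0.500000, 0.400000) = -0.502000
  k2 = f(0.560000, 0.369880) = -0.419280
  w ← 0.400000 + 0.12·(-0.419280) = 0.349686
x=0.620000, w=0.349686:
  k1 = f(0.620000, 0.349686) = -0.354726
  k2 = f(0.680000, 0.328403) = -0.288177
  w ← 0.349686 + 0.12·(-0.288177) = 0.315105
x=0.740000, w=0.315105:
  k1 = f(0.740000, 0.315105) = -0.236242
  k2 = f(0.800000, 0.300931) = -0.182703
  w ← 0.315105 + 0.12·(-0.182703) = 0.293181
w(0.86) ≈ 0.2932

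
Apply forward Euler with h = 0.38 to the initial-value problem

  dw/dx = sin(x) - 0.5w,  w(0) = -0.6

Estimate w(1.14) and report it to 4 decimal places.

0.0571

Euler: w_{n+1} = w_n + h·f(x_n, w_n).
x=0.000000, w=-0.600000: f=0.300000 → w ← -0.600000 + 0.38·0.300000 = -0.486000
x=0.380000, w=-0.486000: f=0.613920 → w ← -0.486000 + 0.38·0.613920 = -0.252710
x=0.760000, w=-0.252710: f=0.815277 → w ← -0.252710 + 0.38·0.815277 = 0.057095
w(1.14) ≈ 0.0571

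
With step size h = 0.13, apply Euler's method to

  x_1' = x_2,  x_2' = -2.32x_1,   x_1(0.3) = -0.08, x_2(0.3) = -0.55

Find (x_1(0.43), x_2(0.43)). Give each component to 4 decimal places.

-0.1515, -0.5259

Euler on (x_1,x_2): x_1_{n+1} = x_1_n + h·x_1', x_2_{n+1} = x_2_n + h·x_2'.
0.300000: (-0.080000, -0.550000); f=(-0.550000, 0.185600) → (-0.151500, -0.525872)
(x_1(0.43), x_2(0.43)) ≈ (-0.1515, -0.5259)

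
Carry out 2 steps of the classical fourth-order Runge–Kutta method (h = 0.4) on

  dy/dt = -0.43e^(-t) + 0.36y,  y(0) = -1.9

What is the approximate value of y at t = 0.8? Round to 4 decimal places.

RK4: k1 = f(t_n, y_n); k2 = f(t_n + h/2, y_n + (h/2)·k1); k3 = f(t_n + h/2, y_n + (h/2)·k2); k4 = f(t_n + h, y_n + h·k3); y_{n+1} = y_n + (h/6)·(k1 + 2k2 + 2k3 + k4).
t=0.000000, y=-1.900000:
  k1 = f(0.000000, -1.900000) = -1.114000
  k2 = f(0.200000, -2.122800) = -1.116262
  k3 = f(0.200000, -2.123252) = -1.116425
  k4 = f(0.400000, -2.346570) = -1.133003
  y ← -1.900000 + (0.4/6)·(k1 + 2k2 + 2k3 + k4) = -2.347492
t=0.400000, y=-2.347492:
  k1 = f(0.400000, -2.347492) = -1.133335
  k2 = f(0.600000, -2.574159) = -1.162686
  k3 = f(0.600000, -2.580029) = -1.164799
  k4 = f(0.800000, -2.813412) = -1.206040
  y ← -2.347492 + (0.4/6)·(k1 + 2k2 + 2k3 + k4) = -2.813782
y(0.8) ≈ -2.8138

-2.8138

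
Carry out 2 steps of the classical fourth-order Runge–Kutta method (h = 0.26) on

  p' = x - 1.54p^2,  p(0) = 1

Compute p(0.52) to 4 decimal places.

RK4: k1 = f(x_n, p_n); k2 = f(x_n + h/2, p_n + (h/2)·k1); k3 = f(x_n + h/2, p_n + (h/2)·k2); k4 = f(x_n + h, p_n + h·k3); p_{n+1} = p_n + (h/6)·(k1 + 2k2 + 2k3 + k4).
x=0.000000, p=1.000000:
  k1 = f(0.000000, 1.000000) = -1.540000
  k2 = f(0.130000, 0.799800) = -0.855107
  k3 = f(0.130000, 0.888836) = -1.086645
  k4 = f(0.260000, 0.717472) = -0.532740
  p ← 1.000000 + (0.26/6)·(k1 + 2k2 + 2k3 + k4) = 0.741896
x=0.260000, p=0.741896:
  k1 = f(0.260000, 0.741896) = -0.587631
  k2 = f(0.390000, 0.665504) = -0.292059
  k3 = f(0.390000, 0.703928) = -0.373093
  k4 = f(0.520000, 0.644892) = -0.120464
  p ← 0.741896 + (0.26/6)·(k1 + 2k2 + 2k3 + k4) = 0.653565
p(0.52) ≈ 0.6536

0.6536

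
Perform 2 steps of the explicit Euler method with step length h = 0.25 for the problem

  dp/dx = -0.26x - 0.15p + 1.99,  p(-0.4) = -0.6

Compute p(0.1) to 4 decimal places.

0.4553

Euler: p_{n+1} = p_n + h·f(x_n, p_n).
x=-0.400000, p=-0.600000: f=2.184000 → p ← -0.600000 + 0.25·2.184000 = -0.054000
x=-0.150000, p=-0.054000: f=2.037100 → p ← -0.054000 + 0.25·2.037100 = 0.455275
p(0.1) ≈ 0.4553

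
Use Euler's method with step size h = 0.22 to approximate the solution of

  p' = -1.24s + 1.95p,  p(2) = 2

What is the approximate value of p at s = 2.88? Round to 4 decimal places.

Euler: p_{n+1} = p_n + h·f(s_n, p_n).
s=2.000000, p=2.000000: f=1.420000 → p ← 2.000000 + 0.22·1.420000 = 2.312400
s=2.220000, p=2.312400: f=1.756380 → p ← 2.312400 + 0.22·1.756380 = 2.698804
s=2.440000, p=2.698804: f=2.237067 → p ← 2.698804 + 0.22·2.237067 = 3.190958
s=2.660000, p=3.190958: f=2.923969 → p ← 3.190958 + 0.22·2.923969 = 3.834231
p(2.88) ≈ 3.8342

3.8342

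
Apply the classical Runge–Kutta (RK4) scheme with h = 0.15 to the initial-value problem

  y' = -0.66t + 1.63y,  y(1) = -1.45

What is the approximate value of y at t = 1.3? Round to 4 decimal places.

-2.6550

RK4: k1 = f(t_n, y_n); k2 = f(t_n + h/2, y_n + (h/2)·k1); k3 = f(t_n + h/2, y_n + (h/2)·k2); k4 = f(t_n + h, y_n + h·k3); y_{n+1} = y_n + (h/6)·(k1 + 2k2 + 2k3 + k4).
t=1.000000, y=-1.450000:
  k1 = f(1.000000, -1.450000) = -3.023500
  k2 = f(1.075000, -1.676762) = -3.442623
  k3 = f(1.075000, -1.708197) = -3.493861
  k4 = f(1.150000, -1.974079) = -3.976749
  y ← -1.450000 + (0.15/6)·(k1 + 2k2 + 2k3 + k4) = -1.971830
t=1.150000, y=-1.971830:
  k1 = f(1.150000, -1.971830) = -3.973084
  k2 = f(1.225000, -2.269812) = -4.508293
  k3 = f(1.225000, -2.309952) = -4.573722
  k4 = f(1.300000, -2.657889) = -5.190359
  y ← -1.971830 + (0.15/6)·(k1 + 2k2 + 2k3 + k4) = -2.655017
y(1.3) ≈ -2.6550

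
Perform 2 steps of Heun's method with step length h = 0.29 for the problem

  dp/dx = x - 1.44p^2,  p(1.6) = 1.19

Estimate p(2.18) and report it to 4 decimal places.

1.1972

Heun: k1 = f(x_n, p_n); k2 = f(x_n + h, p_n + h·k1); p_{n+1} = p_n + (h/2)·(k1 + k2).
x=1.600000, p=1.190000:
  k1 = f(1.600000, 1.190000) = -0.439184
  k2 = f(1.890000, 1.062637) = 0.263957
  p ← 1.190000 + (0.29/2)·(-0.439184 + 0.263957) = 1.164592
x=1.890000, p=1.164592:
  k1 = f(1.890000, 1.164592) = -0.063036
  k2 = f(2.180000, 1.146312) = 0.287796
  p ← 1.164592 + (0.29/2)·(-0.063036 + 0.287796) = 1.197182
p(2.18) ≈ 1.1972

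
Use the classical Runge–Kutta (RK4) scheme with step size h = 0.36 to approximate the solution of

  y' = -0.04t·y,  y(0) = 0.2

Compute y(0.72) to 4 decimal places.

RK4: k1 = f(t_n, y_n); k2 = f(t_n + h/2, y_n + (h/2)·k1); k3 = f(t_n + h/2, y_n + (h/2)·k2); k4 = f(t_n + h, y_n + h·k3); y_{n+1} = y_n + (h/6)·(k1 + 2k2 + 2k3 + k4).
t=0.000000, y=0.200000:
  k1 = f(0.000000, 0.200000) = 0.000000
  k2 = f(0.180000, 0.200000) = -0.001440
  k3 = f(0.180000, 0.199741) = -0.001438
  k4 = f(0.360000, 0.199482) = -0.002873
  y ← 0.200000 + (0.36/6)·(k1 + 2k2 + 2k3 + k4) = 0.199482
t=0.360000, y=0.199482:
  k1 = f(0.360000, 0.199482) = -0.002873
  k2 = f(0.540000, 0.198965) = -0.004298
  k3 = f(0.540000, 0.198709) = -0.004292
  k4 = f(0.720000, 0.197937) = -0.005701
  y ← 0.199482 + (0.36/6)·(k1 + 2k2 + 2k3 + k4) = 0.197937
y(0.72) ≈ 0.1979

0.1979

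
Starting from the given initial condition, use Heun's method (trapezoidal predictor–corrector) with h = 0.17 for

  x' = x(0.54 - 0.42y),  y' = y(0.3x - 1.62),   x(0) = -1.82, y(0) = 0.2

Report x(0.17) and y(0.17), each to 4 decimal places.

-1.9717, 0.1395

Heun on (x,y): k1 = f(t_n, state_n); k2 = f(t_n + h, state_n + h·k1); state_{n+1} = state_n + (h/2)·(k1 + k2).
0.000000: (-1.820000, 0.200000)
  k1 = (-0.829920, -0.433200)
  predictor → (-1.961086, 0.126356)
  k2 = (-0.954913, -0.279035)
  → (-1.971711, 0.139460)
(x(0.17), y(0.17)) ≈ (-1.9717, 0.1395)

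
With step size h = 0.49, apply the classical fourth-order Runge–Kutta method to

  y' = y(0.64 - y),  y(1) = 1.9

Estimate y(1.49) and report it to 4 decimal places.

RK4: k1 = f(x_n, y_n); k2 = f(x_n + h/2, y_n + (h/2)·k1); k3 = f(x_n + h/2, y_n + (h/2)·k2); k4 = f(x_n + h, y_n + h·k3); y_{n+1} = y_n + (h/6)·(k1 + 2k2 + 2k3 + k4).
x=1.000000, y=1.900000:
  k1 = f(1.000000, 1.900000) = -2.394000
  k2 = f(1.245000, 1.313470) = -0.884583
  k3 = f(1.245000, 1.683277) = -1.756125
  k4 = f(1.490000, 1.039499) = -0.415279
  y ← 1.900000 + (0.49/6)·(k1 + 2k2 + 2k3 + k4) = 1.239260
y(1.49) ≈ 1.2393

1.2393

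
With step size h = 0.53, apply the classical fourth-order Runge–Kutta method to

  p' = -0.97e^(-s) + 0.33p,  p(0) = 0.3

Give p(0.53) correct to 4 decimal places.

-0.0821

RK4: k1 = f(s_n, p_n); k2 = f(s_n + h/2, p_n + (h/2)·k1); k3 = f(s_n + h/2, p_n + (h/2)·k2); k4 = f(s_n + h, p_n + h·k3); p_{n+1} = p_n + (h/6)·(k1 + 2k2 + 2k3 + k4).
s=0.000000, p=0.300000:
  k1 = f(0.000000, 0.300000) = -0.871000
  k2 = f(0.265000, 0.069185) = -0.721359
  k3 = f(0.265000, 0.108840) = -0.708273
  k4 = f(0.530000, -0.075384) = -0.595824
  p ← 0.300000 + (0.53/6)·(k1 + 2k2 + 2k3 + k4) = -0.082138
p(0.53) ≈ -0.0821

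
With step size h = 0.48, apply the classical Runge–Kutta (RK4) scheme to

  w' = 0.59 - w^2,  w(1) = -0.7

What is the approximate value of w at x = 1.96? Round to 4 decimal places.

-0.5094

RK4: k1 = f(x_n, w_n); k2 = f(x_n + h/2, w_n + (h/2)·k1); k3 = f(x_n + h/2, w_n + (h/2)·k2); k4 = f(x_n + h, w_n + h·k3); w_{n+1} = w_n + (h/6)·(k1 + 2k2 + 2k3 + k4).
x=1.000000, w=-0.700000:
  k1 = f(1.000000, -0.700000) = 0.100000
  k2 = f(1.240000, -0.676000) = 0.133024
  k3 = f(1.240000, -0.668074) = 0.143677
  k4 = f(1.480000, -0.631035) = 0.191795
  w ← -0.700000 + (0.48/6)·(k1 + 2k2 + 2k3 + k4) = -0.632384
x=1.480000, w=-0.632384:
  k1 = f(1.480000, -0.632384) = 0.190090
  k2 = f(1.720000, -0.586763) = 0.245710
  k3 = f(1.720000, -0.573414) = 0.261196
  k4 = f(1.960000, -0.507010) = 0.332941
  w ← -0.632384 + (0.48/6)·(k1 + 2k2 + 2k3 + k4) = -0.509437
w(1.96) ≈ -0.5094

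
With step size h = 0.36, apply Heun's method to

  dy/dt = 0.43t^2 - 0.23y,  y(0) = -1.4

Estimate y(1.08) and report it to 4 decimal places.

-0.9114

Heun: k1 = f(t_n, y_n); k2 = f(t_n + h, y_n + h·k1); y_{n+1} = y_n + (h/2)·(k1 + k2).
t=0.000000, y=-1.400000:
  k1 = f(0.000000, -1.400000) = 0.322000
  k2 = f(0.360000, -1.284080) = 0.351066
  y ← -1.400000 + (0.36/2)·(0.322000 + 0.351066) = -1.278848
t=0.360000, y=-1.278848:
  k1 = f(0.360000, -1.278848) = 0.349863
  k2 = f(0.720000, -1.152897) = 0.488078
  y ← -1.278848 + (0.36/2)·(0.349863 + 0.488078) = -1.128019
t=0.720000, y=-1.128019:
  k1 = f(0.720000, -1.128019) = 0.482356
  k2 = f(1.080000, -0.954370) = 0.721057
  y ← -1.128019 + (0.36/2)·(0.482356 + 0.721057) = -0.911404
y(1.08) ≈ -0.9114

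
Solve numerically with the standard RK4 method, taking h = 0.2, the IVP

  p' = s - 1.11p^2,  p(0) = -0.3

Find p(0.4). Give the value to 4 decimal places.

RK4: k1 = f(s_n, p_n); k2 = f(s_n + h/2, p_n + (h/2)·k1); k3 = f(s_n + h/2, p_n + (h/2)·k2); k4 = f(s_n + h, p_n + h·k3); p_{n+1} = p_n + (h/6)·(k1 + 2k2 + 2k3 + k4).
s=0.000000, p=-0.300000:
  k1 = f(0.000000, -0.300000) = -0.099900
  k2 = f(0.100000, -0.309990) = -0.006664
  k3 = f(0.100000, -0.300666) = -0.000344
  k4 = f(0.200000, -0.300069) = 0.100054
  p ← -0.300000 + (0.2/6)·(k1 + 2k2 + 2k3 + k4) = -0.300462
s=0.200000, p=-0.300462:
  k1 = f(0.200000, -0.300462) = 0.099792
  k2 = f(0.300000, -0.290483) = 0.206338
  k3 = f(0.300000, -0.279828) = 0.213083
  k4 = f(0.400000, -0.257846) = 0.326202
  p ← -0.300462 + (0.2/6)·(k1 + 2k2 + 2k3 + k4) = -0.258301
p(0.4) ≈ -0.2583

-0.2583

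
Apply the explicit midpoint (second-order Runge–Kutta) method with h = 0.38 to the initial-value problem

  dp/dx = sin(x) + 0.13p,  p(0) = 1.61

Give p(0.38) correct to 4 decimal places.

Midpoint: k1 = f(x_n, p_n); k2 = f(x_n + h/2, p_n + (h/2)·k1); p_{n+1} = p_n + h·k2.
x=0.000000, p=1.610000:
  k1 = f(0.000000, 1.610000) = 0.209300
  k2 = f(0.190000, 1.649767) = 0.403329
  p ← 1.610000 + 0.38·0.403329 = 1.763265
p(0.38) ≈ 1.7633

1.7633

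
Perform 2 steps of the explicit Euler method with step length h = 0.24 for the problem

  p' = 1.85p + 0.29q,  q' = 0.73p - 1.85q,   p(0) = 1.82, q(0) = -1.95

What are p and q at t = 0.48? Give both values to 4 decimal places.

3.5457, 0.0111

Euler on (p,q): p_{n+1} = p_n + h·p', q_{n+1} = q_n + h·q'.
0.000000: (1.820000, -1.950000); f=(2.801500, 4.936100) → (2.492360, -0.765336)
0.240000: (2.492360, -0.765336); f=(4.388919, 3.235294) → (3.545700, 0.011135)
(p(0.48), q(0.48)) ≈ (3.5457, 0.0111)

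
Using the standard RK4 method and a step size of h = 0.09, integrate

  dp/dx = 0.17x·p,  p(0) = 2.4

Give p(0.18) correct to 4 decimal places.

2.4066

RK4: k1 = f(x_n, p_n); k2 = f(x_n + h/2, p_n + (h/2)·k1); k3 = f(x_n + h/2, p_n + (h/2)·k2); k4 = f(x_n + h, p_n + h·k3); p_{n+1} = p_n + (h/6)·(k1 + 2k2 + 2k3 + k4).
x=0.000000, p=2.400000:
  k1 = f(0.000000, 2.400000) = 0.000000
  k2 = f(0.045000, 2.400000) = 0.018360
  k3 = f(0.045000, 2.400826) = 0.018366
  k4 = f(0.090000, 2.401653) = 0.036745
  p ← 2.400000 + (0.09/6)·(k1 + 2k2 + 2k3 + k4) = 2.401653
x=0.090000, p=2.401653:
  k1 = f(0.090000, 2.401653) = 0.036745
  k2 = f(0.135000, 2.403307) = 0.055156
  k3 = f(0.135000, 2.404135) = 0.055175
  k4 = f(0.180000, 2.406619) = 0.073643
  p ← 2.401653 + (0.09/6)·(k1 + 2k2 + 2k3 + k4) = 2.406619
p(0.18) ≈ 2.4066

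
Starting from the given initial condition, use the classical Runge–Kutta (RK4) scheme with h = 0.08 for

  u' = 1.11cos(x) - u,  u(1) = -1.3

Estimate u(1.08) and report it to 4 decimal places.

-1.1569

RK4: k1 = f(x_n, u_n); k2 = f(x_n + h/2, u_n + (h/2)·k1); k3 = f(x_n + h/2, u_n + (h/2)·k2); k4 = f(x_n + h, u_n + h·k3); u_{n+1} = u_n + (h/6)·(k1 + 2k2 + 2k3 + k4).
x=1.000000, u=-1.300000:
  k1 = f(1.000000, -1.300000) = 1.899736
  k2 = f(1.040000, -1.224011) = 1.785915
  k3 = f(1.040000, -1.228563) = 1.790468
  k4 = f(1.080000, -1.156763) = 1.679937
  u ← -1.300000 + (0.08/6)·(k1 + 2k2 + 2k3 + k4) = -1.156901
u(1.08) ≈ -1.1569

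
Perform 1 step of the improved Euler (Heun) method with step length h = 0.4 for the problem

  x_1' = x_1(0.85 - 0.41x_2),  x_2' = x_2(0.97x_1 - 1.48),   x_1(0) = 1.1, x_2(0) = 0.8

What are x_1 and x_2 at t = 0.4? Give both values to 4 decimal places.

1.3681, 0.7085

Heun on (x_1,x_2): k1 = f(t_n, state_n); k2 = f(t_n + h, state_n + h·k1); state_{n+1} = state_n + (h/2)·(k1 + k2).
0.000000: (1.100000, 0.800000)
  k1 = (0.574200, -0.330400)
  predictor → (1.329680, 0.667840)
  k2 = (0.766142, -0.127030)
  → (1.368068, 0.708514)
(x_1(0.4), x_2(0.4)) ≈ (1.3681, 0.7085)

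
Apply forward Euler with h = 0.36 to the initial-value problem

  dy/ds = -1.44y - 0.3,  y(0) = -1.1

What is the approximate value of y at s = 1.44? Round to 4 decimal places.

-0.2563

Euler: y_{n+1} = y_n + h·f(s_n, y_n).
s=0.000000, y=-1.100000: f=1.284000 → y ← -1.100000 + 0.36·1.284000 = -0.637760
s=0.360000, y=-0.637760: f=0.618374 → y ← -0.637760 + 0.36·0.618374 = -0.415145
s=0.720000, y=-0.415145: f=0.297809 → y ← -0.415145 + 0.36·0.297809 = -0.307934
s=1.080000, y=-0.307934: f=0.143425 → y ← -0.307934 + 0.36·0.143425 = -0.256301
y(1.44) ≈ -0.2563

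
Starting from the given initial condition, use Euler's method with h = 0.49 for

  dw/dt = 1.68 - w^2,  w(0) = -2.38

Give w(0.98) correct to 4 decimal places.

-12.7061

Euler: w_{n+1} = w_n + h·f(t_n, w_n).
t=0.000000, w=-2.380000: f=-3.984400 → w ← -2.380000 + 0.49·(-3.984400) = -4.332356
t=0.490000, w=-4.332356: f=-17.089309 → w ← -4.332356 + 0.49·(-17.089309) = -12.706117
w(0.98) ≈ -12.7061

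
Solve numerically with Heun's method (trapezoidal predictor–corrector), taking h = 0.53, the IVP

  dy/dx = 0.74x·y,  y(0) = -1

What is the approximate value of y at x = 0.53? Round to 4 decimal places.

-1.1039

Heun: k1 = f(x_n, y_n); k2 = f(x_n + h, y_n + h·k1); y_{n+1} = y_n + (h/2)·(k1 + k2).
x=0.000000, y=-1.000000:
  k1 = f(0.000000, -1.000000) = 0.000000
  k2 = f(0.530000, -1.000000) = -0.392200
  y ← -1.000000 + (0.53/2)·(0.000000 + (-0.392200)) = -1.103933
y(0.53) ≈ -1.1039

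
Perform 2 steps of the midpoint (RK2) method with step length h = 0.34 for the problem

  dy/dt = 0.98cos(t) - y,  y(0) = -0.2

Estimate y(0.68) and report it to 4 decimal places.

Midpoint: k1 = f(t_n, y_n); k2 = f(t_n + h/2, y_n + (h/2)·k1); y_{n+1} = y_n + h·k2.
t=0.000000, y=-0.200000:
  k1 = f(0.000000, -0.200000) = 1.180000
  k2 = f(0.170000, 0.000600) = 0.965273
  y ← -0.200000 + 0.34·0.965273 = 0.128193
t=0.340000, y=0.128193:
  k1 = f(0.340000, 0.128193) = 0.795707
  k2 = f(0.510000, 0.263463) = 0.591827
  y ← 0.128193 + 0.34·0.591827 = 0.329414
y(0.68) ≈ 0.3294

0.3294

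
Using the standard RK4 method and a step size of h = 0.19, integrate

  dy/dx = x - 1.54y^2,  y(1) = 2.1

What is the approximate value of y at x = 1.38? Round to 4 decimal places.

RK4: k1 = f(x_n, y_n); k2 = f(x_n + h/2, y_n + (h/2)·k1); k3 = f(x_n + h/2, y_n + (h/2)·k2); k4 = f(x_n + h, y_n + h·k3); y_{n+1} = y_n + (h/6)·(k1 + 2k2 + 2k3 + k4).
x=1.000000, y=2.100000:
  k1 = f(1.000000, 2.100000) = -5.791400
  k2 = f(1.095000, 1.549817) = -2.603976
  k3 = f(1.095000, 1.852622) = -4.190602
  k4 = f(1.190000, 1.303786) = -1.427780
  y ← 2.100000 + (0.19/6)·(k1 + 2k2 + 2k3 + k4) = 1.441069
x=1.190000, y=1.441069:
  k1 = f(1.190000, 1.441069) = -2.008088
  k2 = f(1.285000, 1.250301) = -1.122409
  k3 = f(1.285000, 1.334441) = -1.457326
  k4 = f(1.380000, 1.164177) = -0.707176
  y ← 1.441069 + (0.19/6)·(k1 + 2k2 + 2k3 + k4) = 1.191703
y(1.38) ≈ 1.1917

1.1917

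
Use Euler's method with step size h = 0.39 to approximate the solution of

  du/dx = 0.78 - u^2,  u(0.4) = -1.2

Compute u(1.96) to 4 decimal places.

Euler: u_{n+1} = u_n + h·f(x_n, u_n).
x=0.400000, u=-1.200000: f=-0.660000 → u ← -1.200000 + 0.39·(-0.660000) = -1.457400
x=0.790000, u=-1.457400: f=-1.344015 → u ← -1.457400 + 0.39·(-1.344015) = -1.981566
x=1.180000, u=-1.981566: f=-3.146603 → u ← -1.981566 + 0.39·(-3.146603) = -3.208741
x=1.570000, u=-3.208741: f=-9.516018 → u ← -3.208741 + 0.39·(-9.516018) = -6.919988
u(1.96) ≈ -6.9200

-6.9200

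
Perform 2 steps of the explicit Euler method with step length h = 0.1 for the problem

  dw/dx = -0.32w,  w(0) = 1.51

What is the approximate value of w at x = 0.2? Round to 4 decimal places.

1.4149

Euler: w_{n+1} = w_n + h·f(x_n, w_n).
x=0.000000, w=1.510000: f=-0.483200 → w ← 1.510000 + 0.1·(-0.483200) = 1.461680
x=0.100000, w=1.461680: f=-0.467738 → w ← 1.461680 + 0.1·(-0.467738) = 1.414906
w(0.2) ≈ 1.4149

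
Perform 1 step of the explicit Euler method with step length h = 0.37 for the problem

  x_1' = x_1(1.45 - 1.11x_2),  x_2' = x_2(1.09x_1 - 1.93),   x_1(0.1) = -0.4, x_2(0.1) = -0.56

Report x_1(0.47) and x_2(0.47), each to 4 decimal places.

-0.7066, -0.0698

Euler on (x_1,x_2): x_1_{n+1} = x_1_n + h·x_1', x_2_{n+1} = x_2_n + h·x_2'.
0.100000: (-0.400000, -0.560000); f=(-0.828640, 1.324960) → (-0.706597, -0.069765)
(x_1(0.47), x_2(0.47)) ≈ (-0.7066, -0.0698)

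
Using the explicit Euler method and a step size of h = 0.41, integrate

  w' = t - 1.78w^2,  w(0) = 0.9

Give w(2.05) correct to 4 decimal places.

0.9965

Euler: w_{n+1} = w_n + h·f(t_n, w_n).
t=0.000000, w=0.900000: f=-1.441800 → w ← 0.900000 + 0.41·(-1.441800) = 0.308862
t=0.410000, w=0.308862: f=0.240196 → w ← 0.308862 + 0.41·0.240196 = 0.407342
t=0.820000, w=0.407342: f=0.524649 → w ← 0.407342 + 0.41·0.524649 = 0.622448
t=1.230000, w=0.622448: f=0.540354 → w ← 0.622448 + 0.41·0.540354 = 0.843993
t=1.640000, w=0.843993: f=0.372062 → w ← 0.843993 + 0.41·0.372062 = 0.996539
w(2.05) ≈ 0.9965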